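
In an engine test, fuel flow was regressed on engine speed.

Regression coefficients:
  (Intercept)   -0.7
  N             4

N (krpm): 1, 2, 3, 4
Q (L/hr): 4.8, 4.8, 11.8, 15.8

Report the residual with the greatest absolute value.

N=1: Q̂ = -0.7 + 4·1 = 3.3; r = 4.8 − 3.3 = 1.5
N=2: Q̂ = -0.7 + 4·2 = 7.3; r = 4.8 − 7.3 = -2.5
N=3: Q̂ = -0.7 + 4·3 = 11.3; r = 11.8 − 11.3 = 0.5
N=4: Q̂ = -0.7 + 4·4 = 15.3; r = 15.8 − 15.3 = 0.5
Largest |r| is 2.5 at N = 2, residual -2.5.

r = -2.5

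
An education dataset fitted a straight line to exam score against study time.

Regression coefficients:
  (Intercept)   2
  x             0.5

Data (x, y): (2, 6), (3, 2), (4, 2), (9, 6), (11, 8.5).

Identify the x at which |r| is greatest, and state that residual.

x = 2, r = 3

x=2: ŷ = 2 + 0.5·2 = 3; r = 6 − 3 = 3
x=3: ŷ = 2 + 0.5·3 = 3.5; r = 2 − 3.5 = -1.5
x=4: ŷ = 2 + 0.5·4 = 4; r = 2 − 4 = -2
x=9: ŷ = 2 + 0.5·9 = 6.5; r = 6 − 6.5 = -0.5
x=11: ŷ = 2 + 0.5·11 = 7.5; r = 8.5 − 7.5 = 1
Largest |r| is 3 at x = 2, residual 3.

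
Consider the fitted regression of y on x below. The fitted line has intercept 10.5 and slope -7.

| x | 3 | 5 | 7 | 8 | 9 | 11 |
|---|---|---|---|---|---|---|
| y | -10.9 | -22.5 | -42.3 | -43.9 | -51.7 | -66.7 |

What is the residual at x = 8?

ŷ = 10.5 − 7·8 = -45.5
e = -43.9 − (-45.5) = 1.6

e = 1.6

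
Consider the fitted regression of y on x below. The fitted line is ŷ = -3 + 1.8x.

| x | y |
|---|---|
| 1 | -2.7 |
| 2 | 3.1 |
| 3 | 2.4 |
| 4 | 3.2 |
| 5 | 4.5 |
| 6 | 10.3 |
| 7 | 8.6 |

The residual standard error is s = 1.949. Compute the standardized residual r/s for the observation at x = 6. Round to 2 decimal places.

1.28

ŷ = -3 + 1.8·6 = 7.8
r = 10.3 − 7.8 = 2.5
r/s = 2.5 / 1.949 = 1.28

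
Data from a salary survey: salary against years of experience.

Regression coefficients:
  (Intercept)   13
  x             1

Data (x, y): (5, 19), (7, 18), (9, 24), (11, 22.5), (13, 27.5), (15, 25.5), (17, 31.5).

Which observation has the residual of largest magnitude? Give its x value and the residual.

x=5: ŷ = 13 + 5 = 18; r = 19 − 18 = 1
x=7: ŷ = 13 + 7 = 20; r = 18 − 20 = -2
x=9: ŷ = 13 + 9 = 22; r = 24 − 22 = 2
x=11: ŷ = 13 + 11 = 24; r = 22.5 − 24 = -1.5
x=13: ŷ = 13 + 13 = 26; r = 27.5 − 26 = 1.5
x=15: ŷ = 13 + 15 = 28; r = 25.5 − 28 = -2.5
x=17: ŷ = 13 + 17 = 30; r = 31.5 − 30 = 1.5
Largest |r| is 2.5 at x = 15, residual -2.5.

x = 15, r = -2.5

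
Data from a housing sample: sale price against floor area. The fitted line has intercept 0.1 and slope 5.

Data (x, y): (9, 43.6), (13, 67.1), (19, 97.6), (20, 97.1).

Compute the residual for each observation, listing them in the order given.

-1.5, 2, 2.5, -3

x=9: ŷ = 0.1 + 5·9 = 45.1; r = 43.6 − 45.1 = -1.5
x=13: ŷ = 0.1 + 5·13 = 65.1; r = 67.1 − 65.1 = 2
x=19: ŷ = 0.1 + 5·19 = 95.1; r = 97.6 − 95.1 = 2.5
x=20: ŷ = 0.1 + 5·20 = 100.1; r = 97.1 − 100.1 = -3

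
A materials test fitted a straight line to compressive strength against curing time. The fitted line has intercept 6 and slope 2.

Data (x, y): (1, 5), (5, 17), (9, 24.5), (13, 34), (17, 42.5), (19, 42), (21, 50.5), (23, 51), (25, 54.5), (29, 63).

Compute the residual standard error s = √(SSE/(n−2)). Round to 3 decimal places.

x=1: ŷ = 6 + 2·1 = 8; r = 5 − 8 = -3
x=5: ŷ = 6 + 2·5 = 16; r = 17 − 16 = 1
x=9: ŷ = 6 + 2·9 = 24; r = 24.5 − 24 = 0.5
x=13: ŷ = 6 + 2·13 = 32; r = 34 − 32 = 2
x=17: ŷ = 6 + 2·17 = 40; r = 42.5 − 40 = 2.5
x=19: ŷ = 6 + 2·19 = 44; r = 42 − 44 = -2
x=21: ŷ = 6 + 2·21 = 48; r = 50.5 − 48 = 2.5
x=23: ŷ = 6 + 2·23 = 52; r = 51 − 52 = -1
x=25: ŷ = 6 + 2·25 = 56; r = 54.5 − 56 = -1.5
x=29: ŷ = 6 + 2·29 = 64; r = 63 − 64 = -1
SSE = 9 + 1 + 0.25 + 4 + 6.25 + 4 + 6.25 + 1 + 2.25 + 1 = 35
s = √(35/8) = √4.375 ≈ 2.092

s = 2.092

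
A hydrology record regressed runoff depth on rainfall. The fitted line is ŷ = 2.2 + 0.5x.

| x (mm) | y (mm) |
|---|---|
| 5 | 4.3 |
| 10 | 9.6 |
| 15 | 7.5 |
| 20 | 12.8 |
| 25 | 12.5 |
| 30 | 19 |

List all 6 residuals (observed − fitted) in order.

-0.4, 2.4, -2.2, 0.6, -2.2, 1.8

x=5: ŷ = 2.2 + 0.5·5 = 4.7; r = 4.3 − 4.7 = -0.4
x=10: ŷ = 2.2 + 0.5·10 = 7.2; r = 9.6 − 7.2 = 2.4
x=15: ŷ = 2.2 + 0.5·15 = 9.7; r = 7.5 − 9.7 = -2.2
x=20: ŷ = 2.2 + 0.5·20 = 12.2; r = 12.8 − 12.2 = 0.6
x=25: ŷ = 2.2 + 0.5·25 = 14.7; r = 12.5 − 14.7 = -2.2
x=30: ŷ = 2.2 + 0.5·30 = 17.2; r = 19 − 17.2 = 1.8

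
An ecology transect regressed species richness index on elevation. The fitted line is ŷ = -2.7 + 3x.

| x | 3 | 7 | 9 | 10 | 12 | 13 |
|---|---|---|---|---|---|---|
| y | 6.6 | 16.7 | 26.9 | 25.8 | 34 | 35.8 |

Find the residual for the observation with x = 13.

ŷ = -2.7 + 3·13 = 36.3
r = 35.8 − 36.3 = -0.5

r = -0.5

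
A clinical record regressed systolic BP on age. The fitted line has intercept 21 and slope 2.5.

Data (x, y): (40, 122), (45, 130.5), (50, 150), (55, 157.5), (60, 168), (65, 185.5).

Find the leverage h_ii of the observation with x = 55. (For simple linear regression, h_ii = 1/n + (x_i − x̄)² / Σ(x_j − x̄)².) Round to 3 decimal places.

h = 0.181

x̄ = (40 + 45 + 50 + 55 + 60 + 65)/6 = 52.5
Σ(x − x̄)² = 156.25 + 56.25 + 6.25 + 6.25 + 56.25 + 156.25 = 437.5
h = 1/6 + (2.5)²/437.5 = 0.166667 + 0.0142857 = 0.181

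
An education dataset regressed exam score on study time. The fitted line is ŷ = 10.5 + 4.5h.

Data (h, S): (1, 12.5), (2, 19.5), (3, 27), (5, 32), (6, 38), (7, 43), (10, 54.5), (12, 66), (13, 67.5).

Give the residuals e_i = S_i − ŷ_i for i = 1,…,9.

-2.5, 0, 3, -1, 0.5, 1, -1, 1.5, -1.5

h=1: ŷ = 10.5 + 4.5·1 = 15; e = 12.5 − 15 = -2.5
h=2: ŷ = 10.5 + 4.5·2 = 19.5; e = 19.5 − 19.5 = 0
h=3: ŷ = 10.5 + 4.5·3 = 24; e = 27 − 24 = 3
h=5: ŷ = 10.5 + 4.5·5 = 33; e = 32 − 33 = -1
h=6: ŷ = 10.5 + 4.5·6 = 37.5; e = 38 − 37.5 = 0.5
h=7: ŷ = 10.5 + 4.5·7 = 42; e = 43 − 42 = 1
h=10: ŷ = 10.5 + 4.5·10 = 55.5; e = 54.5 − 55.5 = -1
h=12: ŷ = 10.5 + 4.5·12 = 64.5; e = 66 − 64.5 = 1.5
h=13: ŷ = 10.5 + 4.5·13 = 69; e = 67.5 − 69 = -1.5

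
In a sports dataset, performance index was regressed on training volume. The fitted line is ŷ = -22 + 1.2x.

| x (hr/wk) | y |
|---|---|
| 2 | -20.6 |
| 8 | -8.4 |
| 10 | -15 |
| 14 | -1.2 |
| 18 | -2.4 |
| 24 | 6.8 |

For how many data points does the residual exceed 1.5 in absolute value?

x=2: ŷ = -22 + 1.2·2 = -19.6; r = -20.6 − (-19.6) = -1
x=8: ŷ = -22 + 1.2·8 = -12.4; r = -8.4 − (-12.4) = 4
x=10: ŷ = -22 + 1.2·10 = -10; r = -15 − (-10) = -5
x=14: ŷ = -22 + 1.2·14 = -5.2; r = -1.2 − (-5.2) = 4
x=18: ŷ = -22 + 1.2·18 = -0.4; r = -2.4 − (-0.4) = -2
x=24: ŷ = -22 + 1.2·24 = 6.8; r = 6.8 − 6.8 = 0
|r| > 1.5: x=8 (|r|=4), x=10 (|r|=5), x=14 (|r|=4), x=18 (|r|=2) → 4

4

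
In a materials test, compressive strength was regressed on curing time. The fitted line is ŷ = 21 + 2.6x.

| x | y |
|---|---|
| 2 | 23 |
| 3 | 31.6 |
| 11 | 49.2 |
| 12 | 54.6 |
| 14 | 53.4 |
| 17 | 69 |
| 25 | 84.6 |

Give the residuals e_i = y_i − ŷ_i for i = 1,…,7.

-3.2, 2.8, -0.4, 2.4, -4, 3.8, -1.4

x=2: ŷ = 21 + 2.6·2 = 26.2; e = 23 − 26.2 = -3.2
x=3: ŷ = 21 + 2.6·3 = 28.8; e = 31.6 − 28.8 = 2.8
x=11: ŷ = 21 + 2.6·11 = 49.6; e = 49.2 − 49.6 = -0.4
x=12: ŷ = 21 + 2.6·12 = 52.2; e = 54.6 − 52.2 = 2.4
x=14: ŷ = 21 + 2.6·14 = 57.4; e = 53.4 − 57.4 = -4
x=17: ŷ = 21 + 2.6·17 = 65.2; e = 69 − 65.2 = 3.8
x=25: ŷ = 21 + 2.6·25 = 86; e = 84.6 − 86 = -1.4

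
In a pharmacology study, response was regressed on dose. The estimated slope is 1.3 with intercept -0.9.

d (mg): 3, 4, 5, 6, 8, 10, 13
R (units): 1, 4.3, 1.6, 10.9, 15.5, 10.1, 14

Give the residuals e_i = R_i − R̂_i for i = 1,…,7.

d=3: R̂ = -0.9 + 1.3·3 = 3; e = 1 − 3 = -2
d=4: R̂ = -0.9 + 1.3·4 = 4.3; e = 4.3 − 4.3 = 0
d=5: R̂ = -0.9 + 1.3·5 = 5.6; e = 1.6 − 5.6 = -4
d=6: R̂ = -0.9 + 1.3·6 = 6.9; e = 10.9 − 6.9 = 4
d=8: R̂ = -0.9 + 1.3·8 = 9.5; e = 15.5 − 9.5 = 6
d=10: R̂ = -0.9 + 1.3·10 = 12.1; e = 10.1 − 12.1 = -2
d=13: R̂ = -0.9 + 1.3·13 = 16; e = 14 − 16 = -2

-2, 0, -4, 4, 6, -2, -2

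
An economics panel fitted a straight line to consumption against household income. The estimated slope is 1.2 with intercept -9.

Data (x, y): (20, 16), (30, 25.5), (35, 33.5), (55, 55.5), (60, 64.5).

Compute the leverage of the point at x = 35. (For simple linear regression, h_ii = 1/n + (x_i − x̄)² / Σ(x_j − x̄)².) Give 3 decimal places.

h = 0.222

x̄ = (20 + 30 + 35 + 55 + 60)/5 = 40
Σ(x − x̄)² = 400 + 100 + 25 + 225 + 400 = 1150
h = 1/5 + (-5)²/1150 = 0.2 + 0.0217391 = 0.222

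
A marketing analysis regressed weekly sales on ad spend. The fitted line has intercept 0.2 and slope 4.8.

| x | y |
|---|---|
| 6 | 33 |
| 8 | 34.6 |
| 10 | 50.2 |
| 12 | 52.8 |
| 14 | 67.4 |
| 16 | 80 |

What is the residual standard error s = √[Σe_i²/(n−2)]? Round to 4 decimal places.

s = 4.1833

x=6: ŷ = 0.2 + 4.8·6 = 29; e = 33 − 29 = 4
x=8: ŷ = 0.2 + 4.8·8 = 38.6; e = 34.6 − 38.6 = -4
x=10: ŷ = 0.2 + 4.8·10 = 48.2; e = 50.2 − 48.2 = 2
x=12: ŷ = 0.2 + 4.8·12 = 57.8; e = 52.8 − 57.8 = -5
x=14: ŷ = 0.2 + 4.8·14 = 67.4; e = 67.4 − 67.4 = 0
x=16: ŷ = 0.2 + 4.8·16 = 77; e = 80 − 77 = 3
SSE = 16 + 16 + 4 + 25 + 0 + 9 = 70
s = √(70/4) = √17.5 ≈ 4.1833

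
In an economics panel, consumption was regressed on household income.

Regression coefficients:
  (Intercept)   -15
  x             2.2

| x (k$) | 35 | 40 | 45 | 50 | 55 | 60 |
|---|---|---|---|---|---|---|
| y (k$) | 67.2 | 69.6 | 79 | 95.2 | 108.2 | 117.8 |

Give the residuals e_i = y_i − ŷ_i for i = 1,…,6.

x=35: ŷ = -15 + 2.2·35 = 62; e = 67.2 − 62 = 5.2
x=40: ŷ = -15 + 2.2·40 = 73; e = 69.6 − 73 = -3.4
x=45: ŷ = -15 + 2.2·45 = 84; e = 79 − 84 = -5
x=50: ŷ = -15 + 2.2·50 = 95; e = 95.2 − 95 = 0.2
x=55: ŷ = -15 + 2.2·55 = 106; e = 108.2 − 106 = 2.2
x=60: ŷ = -15 + 2.2·60 = 117; e = 117.8 − 117 = 0.8

5.2, -3.4, -5, 0.2, 2.2, 0.8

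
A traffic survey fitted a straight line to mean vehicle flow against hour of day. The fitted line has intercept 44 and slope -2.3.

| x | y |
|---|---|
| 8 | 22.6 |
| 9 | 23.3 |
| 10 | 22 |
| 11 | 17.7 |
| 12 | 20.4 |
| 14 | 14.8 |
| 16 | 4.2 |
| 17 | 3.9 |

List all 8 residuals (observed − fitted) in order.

-3, 0, 1, -1, 4, 3, -3, -1

x=8: ŷ = 44 − 2.3·8 = 25.6; e = 22.6 − 25.6 = -3
x=9: ŷ = 44 − 2.3·9 = 23.3; e = 23.3 − 23.3 = 0
x=10: ŷ = 44 − 2.3·10 = 21; e = 22 − 21 = 1
x=11: ŷ = 44 − 2.3·11 = 18.7; e = 17.7 − 18.7 = -1
x=12: ŷ = 44 − 2.3·12 = 16.4; e = 20.4 − 16.4 = 4
x=14: ŷ = 44 − 2.3·14 = 11.8; e = 14.8 − 11.8 = 3
x=16: ŷ = 44 − 2.3·16 = 7.2; e = 4.2 − 7.2 = -3
x=17: ŷ = 44 − 2.3·17 = 4.9; e = 3.9 − 4.9 = -1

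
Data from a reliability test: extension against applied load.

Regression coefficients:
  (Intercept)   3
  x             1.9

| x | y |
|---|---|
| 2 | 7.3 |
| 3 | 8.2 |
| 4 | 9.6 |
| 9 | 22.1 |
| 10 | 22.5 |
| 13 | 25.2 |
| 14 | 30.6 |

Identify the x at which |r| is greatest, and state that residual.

x=2: ŷ = 3 + 1.9·2 = 6.8; r = 7.3 − 6.8 = 0.5
x=3: ŷ = 3 + 1.9·3 = 8.7; r = 8.2 − 8.7 = -0.5
x=4: ŷ = 3 + 1.9·4 = 10.6; r = 9.6 − 10.6 = -1
x=9: ŷ = 3 + 1.9·9 = 20.1; r = 22.1 − 20.1 = 2
x=10: ŷ = 3 + 1.9·10 = 22; r = 22.5 − 22 = 0.5
x=13: ŷ = 3 + 1.9·13 = 27.7; r = 25.2 − 27.7 = -2.5
x=14: ŷ = 3 + 1.9·14 = 29.6; r = 30.6 − 29.6 = 1
Largest |r| is 2.5 at x = 13, residual -2.5.

x = 13, r = -2.5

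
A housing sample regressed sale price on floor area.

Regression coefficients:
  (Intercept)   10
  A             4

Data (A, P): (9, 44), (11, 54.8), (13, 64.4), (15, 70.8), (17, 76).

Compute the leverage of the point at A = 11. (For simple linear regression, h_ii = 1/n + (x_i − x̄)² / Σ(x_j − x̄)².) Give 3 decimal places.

Ā = (9 + 11 + 13 + 15 + 17)/5 = 13
Σ(A − Ā)² = 16 + 4 + 0 + 4 + 16 = 40
h = 1/5 + (-2)²/40 = 0.2 + 0.1 = 0.300

h = 0.300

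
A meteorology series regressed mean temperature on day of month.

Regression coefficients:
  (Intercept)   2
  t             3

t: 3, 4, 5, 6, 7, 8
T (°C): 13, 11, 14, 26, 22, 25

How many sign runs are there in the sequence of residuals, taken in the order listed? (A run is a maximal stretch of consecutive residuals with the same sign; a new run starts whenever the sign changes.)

t=3: ŷ = 2 + 3·3 = 11; e = 13 − 11 = 2
t=4: ŷ = 2 + 3·4 = 14; e = 11 − 14 = -3
t=5: ŷ = 2 + 3·5 = 17; e = 14 − 17 = -3
t=6: ŷ = 2 + 3·6 = 20; e = 26 − 20 = 6
t=7: ŷ = 2 + 3·7 = 23; e = 22 − 23 = -1
t=8: ŷ = 2 + 3·8 = 26; e = 25 − 26 = -1
Signs: + − − + − −
Runs: +×1, −×2, +×1, −×2 → 4

4 runs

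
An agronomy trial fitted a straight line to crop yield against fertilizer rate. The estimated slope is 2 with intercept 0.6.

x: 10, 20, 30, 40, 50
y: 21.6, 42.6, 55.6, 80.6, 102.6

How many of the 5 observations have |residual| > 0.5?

x=10: ŷ = 0.6 + 2·10 = 20.6; r = 21.6 − 20.6 = 1
x=20: ŷ = 0.6 + 2·20 = 40.6; r = 42.6 − 40.6 = 2
x=30: ŷ = 0.6 + 2·30 = 60.6; r = 55.6 − 60.6 = -5
x=40: ŷ = 0.6 + 2·40 = 80.6; r = 80.6 − 80.6 = 0
x=50: ŷ = 0.6 + 2·50 = 100.6; r = 102.6 − 100.6 = 2
|r| > 0.5: x=10 (|r|=1), x=20 (|r|=2), x=30 (|r|=5), x=50 (|r|=2) → 4

4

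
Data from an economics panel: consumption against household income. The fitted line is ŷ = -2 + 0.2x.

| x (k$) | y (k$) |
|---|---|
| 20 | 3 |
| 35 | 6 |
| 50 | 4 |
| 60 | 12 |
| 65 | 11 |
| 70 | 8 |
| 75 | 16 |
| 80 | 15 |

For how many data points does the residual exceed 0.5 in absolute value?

x=20: ŷ = -2 + 0.2·20 = 2; e = 3 − 2 = 1
x=35: ŷ = -2 + 0.2·35 = 5; e = 6 − 5 = 1
x=50: ŷ = -2 + 0.2·50 = 8; e = 4 − 8 = -4
x=60: ŷ = -2 + 0.2·60 = 10; e = 12 − 10 = 2
x=65: ŷ = -2 + 0.2·65 = 11; e = 11 − 11 = 0
x=70: ŷ = -2 + 0.2·70 = 12; e = 8 − 12 = -4
x=75: ŷ = -2 + 0.2·75 = 13; e = 16 − 13 = 3
x=80: ŷ = -2 + 0.2·80 = 14; e = 15 − 14 = 1
|e| > 0.5: x=20 (|e|=1), x=35 (|e|=1), x=50 (|e|=4), x=60 (|e|=2), x=70 (|e|=4), x=75 (|e|=3), x=80 (|e|=1) → 7

7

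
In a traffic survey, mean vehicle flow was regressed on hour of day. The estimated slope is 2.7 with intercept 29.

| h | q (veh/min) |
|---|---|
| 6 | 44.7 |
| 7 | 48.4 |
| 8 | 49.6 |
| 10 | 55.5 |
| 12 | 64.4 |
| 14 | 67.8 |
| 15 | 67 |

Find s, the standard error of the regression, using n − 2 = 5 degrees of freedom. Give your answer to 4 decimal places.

h=6: q̂ = 29 + 2.7·6 = 45.2; e = 44.7 − 45.2 = -0.5
h=7: q̂ = 29 + 2.7·7 = 47.9; e = 48.4 − 47.9 = 0.5
h=8: q̂ = 29 + 2.7·8 = 50.6; e = 49.6 − 50.6 = -1
h=10: q̂ = 29 + 2.7·10 = 56; e = 55.5 − 56 = -0.5
h=12: q̂ = 29 + 2.7·12 = 61.4; e = 64.4 − 61.4 = 3
h=14: q̂ = 29 + 2.7·14 = 66.8; e = 67.8 − 66.8 = 1
h=15: q̂ = 29 + 2.7·15 = 69.5; e = 67 − 69.5 = -2.5
SSE = 0.25 + 0.25 + 1 + 0.25 + 9 + 1 + 6.25 = 18
s = √(18/5) = √3.6 ≈ 1.8974

s = 1.8974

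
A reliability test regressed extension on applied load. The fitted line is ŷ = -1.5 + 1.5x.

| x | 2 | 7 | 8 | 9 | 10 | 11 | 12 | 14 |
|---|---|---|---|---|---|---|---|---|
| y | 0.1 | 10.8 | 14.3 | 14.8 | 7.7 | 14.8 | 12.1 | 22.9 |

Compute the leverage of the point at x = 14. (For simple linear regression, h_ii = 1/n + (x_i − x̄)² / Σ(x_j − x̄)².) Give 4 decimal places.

h = 0.3809

x̄ = (2 + 7 + 8 + 9 + 10 + 11 + 12 + 14)/8 = 9.125
Σ(x − x̄)² = 50.7656 + 4.51562 + 1.26562 + 0.015625 + 0.765625 + 3.51562 + 8.26562 + 23.7656 = 92.875
h = 1/8 + (4.875)²/92.875 = 0.125 + 0.255888 = 0.3809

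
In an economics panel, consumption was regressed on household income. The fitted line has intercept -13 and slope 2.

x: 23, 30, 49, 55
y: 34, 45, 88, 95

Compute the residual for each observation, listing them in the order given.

1, -2, 3, -2

x=23: ŷ = -13 + 2·23 = 33; r = 34 − 33 = 1
x=30: ŷ = -13 + 2·30 = 47; r = 45 − 47 = -2
x=49: ŷ = -13 + 2·49 = 85; r = 88 − 85 = 3
x=55: ŷ = -13 + 2·55 = 97; r = 95 − 97 = -2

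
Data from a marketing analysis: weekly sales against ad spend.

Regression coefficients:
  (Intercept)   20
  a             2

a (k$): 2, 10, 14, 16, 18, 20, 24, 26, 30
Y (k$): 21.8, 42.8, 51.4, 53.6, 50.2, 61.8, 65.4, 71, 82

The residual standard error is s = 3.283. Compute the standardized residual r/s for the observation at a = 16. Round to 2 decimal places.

0.49

Ŷ = 20 + 2·16 = 52
r = 53.6 − 52 = 1.6
r/s = 1.6 / 3.283 = 0.49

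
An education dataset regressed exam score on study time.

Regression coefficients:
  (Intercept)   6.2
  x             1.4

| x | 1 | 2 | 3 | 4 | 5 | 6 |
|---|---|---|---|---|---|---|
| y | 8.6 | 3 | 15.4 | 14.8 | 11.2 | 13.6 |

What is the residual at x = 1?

ŷ = 6.2 + 1.4·1 = 7.6
r = 8.6 − 7.6 = 1

r = 1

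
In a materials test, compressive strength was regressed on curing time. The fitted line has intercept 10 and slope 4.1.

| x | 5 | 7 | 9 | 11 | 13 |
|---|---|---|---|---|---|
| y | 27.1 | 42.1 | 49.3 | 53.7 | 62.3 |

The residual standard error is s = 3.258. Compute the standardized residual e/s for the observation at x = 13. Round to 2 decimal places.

ŷ = 10 + 4.1·13 = 63.3
e = 62.3 − 63.3 = -1
e/s = -1 / 3.258 = -0.31

-0.31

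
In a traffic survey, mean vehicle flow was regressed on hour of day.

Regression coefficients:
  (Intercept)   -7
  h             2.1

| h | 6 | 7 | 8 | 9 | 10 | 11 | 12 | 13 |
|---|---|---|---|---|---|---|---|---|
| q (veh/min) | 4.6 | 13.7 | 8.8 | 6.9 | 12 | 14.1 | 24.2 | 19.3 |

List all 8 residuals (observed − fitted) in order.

h=6: q̂ = -7 + 2.1·6 = 5.6; r = 4.6 − 5.6 = -1
h=7: q̂ = -7 + 2.1·7 = 7.7; r = 13.7 − 7.7 = 6
h=8: q̂ = -7 + 2.1·8 = 9.8; r = 8.8 − 9.8 = -1
h=9: q̂ = -7 + 2.1·9 = 11.9; r = 6.9 − 11.9 = -5
h=10: q̂ = -7 + 2.1·10 = 14; r = 12 − 14 = -2
h=11: q̂ = -7 + 2.1·11 = 16.1; r = 14.1 − 16.1 = -2
h=12: q̂ = -7 + 2.1·12 = 18.2; r = 24.2 − 18.2 = 6
h=13: q̂ = -7 + 2.1·13 = 20.3; r = 19.3 − 20.3 = -1

-1, 6, -1, -5, -2, -2, 6, -1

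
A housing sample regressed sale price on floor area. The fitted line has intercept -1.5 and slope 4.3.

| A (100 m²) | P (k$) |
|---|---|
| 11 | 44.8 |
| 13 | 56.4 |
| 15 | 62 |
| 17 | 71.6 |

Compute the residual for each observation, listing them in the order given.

-1, 2, -1, 0

A=11: ŷ = -1.5 + 4.3·11 = 45.8; e = 44.8 − 45.8 = -1
A=13: ŷ = -1.5 + 4.3·13 = 54.4; e = 56.4 − 54.4 = 2
A=15: ŷ = -1.5 + 4.3·15 = 63; e = 62 − 63 = -1
A=17: ŷ = -1.5 + 4.3·17 = 71.6; e = 71.6 − 71.6 = 0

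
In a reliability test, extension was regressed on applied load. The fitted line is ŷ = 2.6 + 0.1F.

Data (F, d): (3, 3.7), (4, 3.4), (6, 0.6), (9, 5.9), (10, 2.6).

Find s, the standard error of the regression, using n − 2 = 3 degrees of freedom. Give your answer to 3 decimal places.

F=3: ŷ = 2.6 + 0.1·3 = 2.9; e = 3.7 − 2.9 = 0.8
F=4: ŷ = 2.6 + 0.1·4 = 3; e = 3.4 − 3 = 0.4
F=6: ŷ = 2.6 + 0.1·6 = 3.2; e = 0.6 − 3.2 = -2.6
F=9: ŷ = 2.6 + 0.1·9 = 3.5; e = 5.9 − 3.5 = 2.4
F=10: ŷ = 2.6 + 0.1·10 = 3.6; e = 2.6 − 3.6 = -1
SSE = 0.64 + 0.16 + 6.76 + 5.76 + 1 = 14.32
s = √(14.32/3) = √4.77333 ≈ 2.185

s = 2.185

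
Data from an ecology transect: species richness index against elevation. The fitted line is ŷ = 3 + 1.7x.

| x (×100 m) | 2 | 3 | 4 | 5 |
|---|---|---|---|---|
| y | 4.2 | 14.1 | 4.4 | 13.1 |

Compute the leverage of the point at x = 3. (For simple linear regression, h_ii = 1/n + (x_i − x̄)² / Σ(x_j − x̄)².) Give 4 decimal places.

h = 0.3000

x̄ = (2 + 3 + 4 + 5)/4 = 3.5
Σ(x − x̄)² = 2.25 + 0.25 + 0.25 + 2.25 = 5
h = 1/4 + (-0.5)²/5 = 0.25 + 0.05 = 0.3000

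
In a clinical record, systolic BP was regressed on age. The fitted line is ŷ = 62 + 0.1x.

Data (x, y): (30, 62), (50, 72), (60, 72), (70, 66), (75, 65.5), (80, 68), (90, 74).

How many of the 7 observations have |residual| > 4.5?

1

x=30: ŷ = 62 + 0.1·30 = 65; r = 62 − 65 = -3
x=50: ŷ = 62 + 0.1·50 = 67; r = 72 − 67 = 5
x=60: ŷ = 62 + 0.1·60 = 68; r = 72 − 68 = 4
x=70: ŷ = 62 + 0.1·70 = 69; r = 66 − 69 = -3
x=75: ŷ = 62 + 0.1·75 = 69.5; r = 65.5 − 69.5 = -4
x=80: ŷ = 62 + 0.1·80 = 70; r = 68 − 70 = -2
x=90: ŷ = 62 + 0.1·90 = 71; r = 74 − 71 = 3
|r| > 4.5: x=50 (|r|=5) → 1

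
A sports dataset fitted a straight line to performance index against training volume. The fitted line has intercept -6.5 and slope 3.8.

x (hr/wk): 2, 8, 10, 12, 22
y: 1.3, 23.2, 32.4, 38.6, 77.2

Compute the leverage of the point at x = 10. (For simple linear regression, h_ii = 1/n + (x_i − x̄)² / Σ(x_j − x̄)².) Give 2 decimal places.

x̄ = (2 + 8 + 10 + 12 + 22)/5 = 10.8
Σ(x − x̄)² = 77.44 + 7.84 + 0.64 + 1.44 + 125.44 = 212.8
h = 1/5 + (-0.8)²/212.8 = 0.2 + 0.00300752 = 0.20

h = 0.20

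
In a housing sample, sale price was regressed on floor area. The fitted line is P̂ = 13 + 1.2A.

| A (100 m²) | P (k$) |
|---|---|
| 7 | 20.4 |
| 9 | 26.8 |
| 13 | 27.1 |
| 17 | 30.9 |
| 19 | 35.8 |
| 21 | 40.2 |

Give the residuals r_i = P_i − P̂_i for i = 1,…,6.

A=7: P̂ = 13 + 1.2·7 = 21.4; r = 20.4 − 21.4 = -1
A=9: P̂ = 13 + 1.2·9 = 23.8; r = 26.8 − 23.8 = 3
A=13: P̂ = 13 + 1.2·13 = 28.6; r = 27.1 − 28.6 = -1.5
A=17: P̂ = 13 + 1.2·17 = 33.4; r = 30.9 − 33.4 = -2.5
A=19: P̂ = 13 + 1.2·19 = 35.8; r = 35.8 − 35.8 = 0
A=21: P̂ = 13 + 1.2·21 = 38.2; r = 40.2 − 38.2 = 2

-1, 3, -1.5, -2.5, 0, 2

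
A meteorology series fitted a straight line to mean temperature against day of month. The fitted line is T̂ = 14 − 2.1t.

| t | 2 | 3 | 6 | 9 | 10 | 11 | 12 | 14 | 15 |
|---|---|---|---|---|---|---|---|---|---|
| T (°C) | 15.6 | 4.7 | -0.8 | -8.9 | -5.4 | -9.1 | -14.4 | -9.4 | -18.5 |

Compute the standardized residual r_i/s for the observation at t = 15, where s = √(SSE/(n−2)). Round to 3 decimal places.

t=2: T̂ = 14 − 2.1·2 = 9.8; r = 15.6 − 9.8 = 5.8
t=3: T̂ = 14 − 2.1·3 = 7.7; r = 4.7 − 7.7 = -3
t=6: T̂ = 14 − 2.1·6 = 1.4; r = -0.8 − 1.4 = -2.2
t=9: T̂ = 14 − 2.1·9 = -4.9; r = -8.9 − (-4.9) = -4
t=10: T̂ = 14 − 2.1·10 = -7; r = -5.4 − (-7) = 1.6
t=11: T̂ = 14 − 2.1·11 = -9.1; r = -9.1 − (-9.1) = 0
t=12: T̂ = 14 − 2.1·12 = -11.2; r = -14.4 − (-11.2) = -3.2
t=14: T̂ = 14 − 2.1·14 = -15.4; r = -9.4 − (-15.4) = 6
t=15: T̂ = 14 − 2.1·15 = -17.5; r = -18.5 − (-17.5) = -1
SSE = 33.64 + 9 + 4.84 + 16 + 2.56 + 0 + 10.24 + 36 + 1 = 113.28
s = √(113.28/7) = 4.02279
r/s = -1 / 4.02279 = -0.249

-0.249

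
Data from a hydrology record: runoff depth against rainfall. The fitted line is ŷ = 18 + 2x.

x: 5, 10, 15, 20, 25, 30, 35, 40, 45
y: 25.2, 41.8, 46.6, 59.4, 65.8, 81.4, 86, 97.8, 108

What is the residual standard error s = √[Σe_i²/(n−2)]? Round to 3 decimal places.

s = 2.581

x=5: ŷ = 18 + 2·5 = 28; e = 25.2 − 28 = -2.8
x=10: ŷ = 18 + 2·10 = 38; e = 41.8 − 38 = 3.8
x=15: ŷ = 18 + 2·15 = 48; e = 46.6 − 48 = -1.4
x=20: ŷ = 18 + 2·20 = 58; e = 59.4 − 58 = 1.4
x=25: ŷ = 18 + 2·25 = 68; e = 65.8 − 68 = -2.2
x=30: ŷ = 18 + 2·30 = 78; e = 81.4 − 78 = 3.4
x=35: ŷ = 18 + 2·35 = 88; e = 86 − 88 = -2
x=40: ŷ = 18 + 2·40 = 98; e = 97.8 − 98 = -0.2
x=45: ŷ = 18 + 2·45 = 108; e = 108 − 108 = 0
SSE = 7.84 + 14.44 + 1.96 + 1.96 + 4.84 + 11.56 + 4 + 0.04 + 0 = 46.64
s = √(46.64/7) = √6.66286 ≈ 2.581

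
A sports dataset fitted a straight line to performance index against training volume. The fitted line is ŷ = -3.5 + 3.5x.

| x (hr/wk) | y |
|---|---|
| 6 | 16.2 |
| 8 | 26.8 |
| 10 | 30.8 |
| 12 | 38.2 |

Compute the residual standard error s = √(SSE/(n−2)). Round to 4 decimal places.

x=6: ŷ = -3.5 + 3.5·6 = 17.5; e = 16.2 − 17.5 = -1.3
x=8: ŷ = -3.5 + 3.5·8 = 24.5; e = 26.8 − 24.5 = 2.3
x=10: ŷ = -3.5 + 3.5·10 = 31.5; e = 30.8 − 31.5 = -0.7
x=12: ŷ = -3.5 + 3.5·12 = 38.5; e = 38.2 − 38.5 = -0.3
SSE = 1.69 + 5.29 + 0.49 + 0.09 = 7.56
s = √(7.56/2) = √3.78 ≈ 1.9442

s = 1.9442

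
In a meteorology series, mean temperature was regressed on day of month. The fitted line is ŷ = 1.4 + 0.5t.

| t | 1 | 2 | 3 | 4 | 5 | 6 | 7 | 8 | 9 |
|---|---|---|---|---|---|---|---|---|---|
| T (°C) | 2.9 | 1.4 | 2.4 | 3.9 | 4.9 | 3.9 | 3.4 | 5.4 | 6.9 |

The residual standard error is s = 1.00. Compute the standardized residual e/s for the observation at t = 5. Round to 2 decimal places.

ŷ = 1.4 + 0.5·5 = 3.9
e = 4.9 − 3.9 = 1
e/s = 1 / 1.00 = 1.00

1.00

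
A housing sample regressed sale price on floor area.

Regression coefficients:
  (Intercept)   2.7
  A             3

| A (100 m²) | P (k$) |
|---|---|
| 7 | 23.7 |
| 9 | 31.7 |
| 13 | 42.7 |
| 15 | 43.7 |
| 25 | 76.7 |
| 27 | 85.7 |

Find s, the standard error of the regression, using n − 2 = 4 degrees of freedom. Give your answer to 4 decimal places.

A=7: ŷ = 2.7 + 3·7 = 23.7; r = 23.7 − 23.7 = 0
A=9: ŷ = 2.7 + 3·9 = 29.7; r = 31.7 − 29.7 = 2
A=13: ŷ = 2.7 + 3·13 = 41.7; r = 42.7 − 41.7 = 1
A=15: ŷ = 2.7 + 3·15 = 47.7; r = 43.7 − 47.7 = -4
A=25: ŷ = 2.7 + 3·25 = 77.7; r = 76.7 − 77.7 = -1
A=27: ŷ = 2.7 + 3·27 = 83.7; r = 85.7 − 83.7 = 2
SSE = 0 + 4 + 1 + 16 + 1 + 4 = 26
s = √(26/4) = √6.5 ≈ 2.5495

s = 2.5495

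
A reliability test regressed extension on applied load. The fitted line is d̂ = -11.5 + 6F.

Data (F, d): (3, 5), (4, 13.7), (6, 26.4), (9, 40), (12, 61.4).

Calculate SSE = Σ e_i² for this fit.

F=3: d̂ = -11.5 + 6·3 = 6.5; e = 5 − 6.5 = -1.5
F=4: d̂ = -11.5 + 6·4 = 12.5; e = 13.7 − 12.5 = 1.2
F=6: d̂ = -11.5 + 6·6 = 24.5; e = 26.4 − 24.5 = 1.9
F=9: d̂ = -11.5 + 6·9 = 42.5; e = 40 − 42.5 = -2.5
F=12: d̂ = -11.5 + 6·12 = 60.5; e = 61.4 − 60.5 = 0.9
SSE = 2.25 + 1.44 + 3.61 + 6.25 + 0.81 = 14.36

SSE = 14.36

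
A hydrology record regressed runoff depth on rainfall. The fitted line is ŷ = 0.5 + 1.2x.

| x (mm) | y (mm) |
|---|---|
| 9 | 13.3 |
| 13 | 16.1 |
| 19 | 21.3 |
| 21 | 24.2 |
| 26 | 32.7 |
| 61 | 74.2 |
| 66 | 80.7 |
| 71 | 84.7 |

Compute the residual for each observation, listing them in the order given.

x=9: ŷ = 0.5 + 1.2·9 = 11.3; r = 13.3 − 11.3 = 2
x=13: ŷ = 0.5 + 1.2·13 = 16.1; r = 16.1 − 16.1 = 0
x=19: ŷ = 0.5 + 1.2·19 = 23.3; r = 21.3 − 23.3 = -2
x=21: ŷ = 0.5 + 1.2·21 = 25.7; r = 24.2 − 25.7 = -1.5
x=26: ŷ = 0.5 + 1.2·26 = 31.7; r = 32.7 − 31.7 = 1
x=61: ŷ = 0.5 + 1.2·61 = 73.7; r = 74.2 − 73.7 = 0.5
x=66: ŷ = 0.5 + 1.2·66 = 79.7; r = 80.7 − 79.7 = 1
x=71: ŷ = 0.5 + 1.2·71 = 85.7; r = 84.7 − 85.7 = -1

2, 0, -2, -1.5, 1, 0.5, 1, -1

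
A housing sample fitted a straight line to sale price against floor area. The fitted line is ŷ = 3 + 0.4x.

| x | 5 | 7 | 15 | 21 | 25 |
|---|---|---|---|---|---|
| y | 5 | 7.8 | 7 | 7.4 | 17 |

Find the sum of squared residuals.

x=5: ŷ = 3 + 0.4·5 = 5; e = 5 − 5 = 0
x=7: ŷ = 3 + 0.4·7 = 5.8; e = 7.8 − 5.8 = 2
x=15: ŷ = 3 + 0.4·15 = 9; e = 7 − 9 = -2
x=21: ŷ = 3 + 0.4·21 = 11.4; e = 7.4 − 11.4 = -4
x=25: ŷ = 3 + 0.4·25 = 13; e = 17 − 13 = 4
SSE = 0 + 4 + 4 + 16 + 16 = 40

SSE = 40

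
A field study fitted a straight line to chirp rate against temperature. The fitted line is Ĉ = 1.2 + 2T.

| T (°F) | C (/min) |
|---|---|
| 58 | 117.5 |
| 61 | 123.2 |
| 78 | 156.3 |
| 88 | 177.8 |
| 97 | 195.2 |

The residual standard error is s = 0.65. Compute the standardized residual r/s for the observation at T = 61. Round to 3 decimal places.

0.000

Ĉ = 1.2 + 2·61 = 123.2
r = 123.2 − 123.2 = 0
r/s = 0 / 0.65 = 0.000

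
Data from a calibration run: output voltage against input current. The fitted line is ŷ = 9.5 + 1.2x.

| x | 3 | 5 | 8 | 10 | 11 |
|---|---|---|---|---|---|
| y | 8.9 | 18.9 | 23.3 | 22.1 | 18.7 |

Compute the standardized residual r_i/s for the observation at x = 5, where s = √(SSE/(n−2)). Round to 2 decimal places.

x=3: ŷ = 9.5 + 1.2·3 = 13.1; r = 8.9 − 13.1 = -4.2
x=5: ŷ = 9.5 + 1.2·5 = 15.5; r = 18.9 − 15.5 = 3.4
x=8: ŷ = 9.5 + 1.2·8 = 19.1; r = 23.3 − 19.1 = 4.2
x=10: ŷ = 9.5 + 1.2·10 = 21.5; r = 22.1 − 21.5 = 0.6
x=11: ŷ = 9.5 + 1.2·11 = 22.7; r = 18.7 − 22.7 = -4
SSE = 17.64 + 11.56 + 17.64 + 0.36 + 16 = 63.2
s = √(63.2/3) = 4.58984
r/s = 3.4 / 4.58984 = 0.74

0.74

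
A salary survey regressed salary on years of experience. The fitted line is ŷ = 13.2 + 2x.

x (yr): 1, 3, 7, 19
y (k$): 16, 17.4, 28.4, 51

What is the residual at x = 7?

e = 1.2

ŷ = 13.2 + 2·7 = 27.2
e = 28.4 − 27.2 = 1.2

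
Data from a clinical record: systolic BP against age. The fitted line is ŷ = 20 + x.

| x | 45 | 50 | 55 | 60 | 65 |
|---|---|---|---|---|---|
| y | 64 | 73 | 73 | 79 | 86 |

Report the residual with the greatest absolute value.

e = 3

x=45: ŷ = 20 + 45 = 65; e = 64 − 65 = -1
x=50: ŷ = 20 + 50 = 70; e = 73 − 70 = 3
x=55: ŷ = 20 + 55 = 75; e = 73 − 75 = -2
x=60: ŷ = 20 + 60 = 80; e = 79 − 80 = -1
x=65: ŷ = 20 + 65 = 85; e = 86 − 85 = 1
Largest |e| is 3 at x = 50, residual 3.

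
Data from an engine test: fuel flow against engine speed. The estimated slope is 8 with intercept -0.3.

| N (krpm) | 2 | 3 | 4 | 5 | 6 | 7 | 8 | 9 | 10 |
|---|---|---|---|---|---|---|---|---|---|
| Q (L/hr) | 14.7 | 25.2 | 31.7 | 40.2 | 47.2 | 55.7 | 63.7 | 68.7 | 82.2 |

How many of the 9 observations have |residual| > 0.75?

N=2: ŷ = -0.3 + 8·2 = 15.7; e = 14.7 − 15.7 = -1
N=3: ŷ = -0.3 + 8·3 = 23.7; e = 25.2 − 23.7 = 1.5
N=4: ŷ = -0.3 + 8·4 = 31.7; e = 31.7 − 31.7 = 0
N=5: ŷ = -0.3 + 8·5 = 39.7; e = 40.2 − 39.7 = 0.5
N=6: ŷ = -0.3 + 8·6 = 47.7; e = 47.2 − 47.7 = -0.5
N=7: ŷ = -0.3 + 8·7 = 55.7; e = 55.7 − 55.7 = 0
N=8: ŷ = -0.3 + 8·8 = 63.7; e = 63.7 − 63.7 = 0
N=9: ŷ = -0.3 + 8·9 = 71.7; e = 68.7 − 71.7 = -3
N=10: ŷ = -0.3 + 8·10 = 79.7; e = 82.2 − 79.7 = 2.5
|e| > 0.75: N=2 (|e|=1), N=3 (|e|=1.5), N=9 (|e|=3), N=10 (|e|=2.5) → 4

4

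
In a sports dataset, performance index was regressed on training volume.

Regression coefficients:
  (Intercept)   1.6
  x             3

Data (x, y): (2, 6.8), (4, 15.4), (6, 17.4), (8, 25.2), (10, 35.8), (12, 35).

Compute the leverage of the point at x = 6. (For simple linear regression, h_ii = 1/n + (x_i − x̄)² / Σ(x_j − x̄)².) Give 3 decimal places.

x̄ = (2 + 4 + 6 + 8 + 10 + 12)/6 = 7
Σ(x − x̄)² = 25 + 9 + 1 + 1 + 9 + 25 = 70
h = 1/6 + (-1)²/70 = 0.166667 + 0.0142857 = 0.181

h = 0.181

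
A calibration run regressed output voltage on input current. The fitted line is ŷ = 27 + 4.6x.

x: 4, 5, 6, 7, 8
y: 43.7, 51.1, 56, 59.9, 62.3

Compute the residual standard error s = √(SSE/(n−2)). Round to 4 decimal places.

s = 1.7127

x=4: ŷ = 27 + 4.6·4 = 45.4; r = 43.7 − 45.4 = -1.7
x=5: ŷ = 27 + 4.6·5 = 50; r = 51.1 − 50 = 1.1
x=6: ŷ = 27 + 4.6·6 = 54.6; r = 56 − 54.6 = 1.4
x=7: ŷ = 27 + 4.6·7 = 59.2; r = 59.9 − 59.2 = 0.7
x=8: ŷ = 27 + 4.6·8 = 63.8; r = 62.3 − 63.8 = -1.5
SSE = 2.89 + 1.21 + 1.96 + 0.49 + 2.25 = 8.8
s = √(8.8/3) = √2.93333 ≈ 1.7127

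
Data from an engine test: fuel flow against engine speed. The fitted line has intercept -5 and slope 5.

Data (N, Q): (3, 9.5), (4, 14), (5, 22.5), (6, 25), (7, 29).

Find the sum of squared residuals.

SSE = 8.5

N=3: ŷ = -5 + 5·3 = 10; r = 9.5 − 10 = -0.5
N=4: ŷ = -5 + 5·4 = 15; r = 14 − 15 = -1
N=5: ŷ = -5 + 5·5 = 20; r = 22.5 − 20 = 2.5
N=6: ŷ = -5 + 5·6 = 25; r = 25 − 25 = 0
N=7: ŷ = -5 + 5·7 = 30; r = 29 − 30 = -1
SSE = 0.25 + 1 + 6.25 + 0 + 1 = 8.5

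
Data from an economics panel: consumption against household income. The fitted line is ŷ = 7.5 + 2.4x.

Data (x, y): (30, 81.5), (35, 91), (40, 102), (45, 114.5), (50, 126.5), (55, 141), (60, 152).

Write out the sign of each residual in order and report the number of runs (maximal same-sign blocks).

3 runs

x=30: ŷ = 7.5 + 2.4·30 = 79.5; r = 81.5 − 79.5 = 2
x=35: ŷ = 7.5 + 2.4·35 = 91.5; r = 91 − 91.5 = -0.5
x=40: ŷ = 7.5 + 2.4·40 = 103.5; r = 102 − 103.5 = -1.5
x=45: ŷ = 7.5 + 2.4·45 = 115.5; r = 114.5 − 115.5 = -1
x=50: ŷ = 7.5 + 2.4·50 = 127.5; r = 126.5 − 127.5 = -1
x=55: ŷ = 7.5 + 2.4·55 = 139.5; r = 141 − 139.5 = 1.5
x=60: ŷ = 7.5 + 2.4·60 = 151.5; r = 152 − 151.5 = 0.5
Signs: + − − − − + +
Runs: +×1, −×4, +×2 → 3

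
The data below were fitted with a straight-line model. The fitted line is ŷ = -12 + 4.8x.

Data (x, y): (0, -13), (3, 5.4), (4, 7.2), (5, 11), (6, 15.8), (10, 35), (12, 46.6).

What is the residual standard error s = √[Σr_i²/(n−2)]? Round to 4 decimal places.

s = 1.6733

x=0: ŷ = -12 + 4.8·0 = -12; r = -13 − (-12) = -1
x=3: ŷ = -12 + 4.8·3 = 2.4; r = 5.4 − 2.4 = 3
x=4: ŷ = -12 + 4.8·4 = 7.2; r = 7.2 − 7.2 = 0
x=5: ŷ = -12 + 4.8·5 = 12; r = 11 − 12 = -1
x=6: ŷ = -12 + 4.8·6 = 16.8; r = 15.8 − 16.8 = -1
x=10: ŷ = -12 + 4.8·10 = 36; r = 35 − 36 = -1
x=12: ŷ = -12 + 4.8·12 = 45.6; r = 46.6 − 45.6 = 1
SSE = 1 + 9 + 0 + 1 + 1 + 1 + 1 = 14
s = √(14/5) = √2.8 ≈ 1.6733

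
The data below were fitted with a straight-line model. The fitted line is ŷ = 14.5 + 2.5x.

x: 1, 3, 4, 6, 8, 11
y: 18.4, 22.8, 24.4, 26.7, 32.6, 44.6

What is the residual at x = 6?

ŷ = 14.5 + 2.5·6 = 29.5
r = 26.7 − 29.5 = -2.8

r = -2.8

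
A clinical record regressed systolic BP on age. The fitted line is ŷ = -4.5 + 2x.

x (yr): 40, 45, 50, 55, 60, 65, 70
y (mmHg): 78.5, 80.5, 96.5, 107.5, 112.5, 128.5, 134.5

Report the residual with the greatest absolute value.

x=40: ŷ = -4.5 + 2·40 = 75.5; e = 78.5 − 75.5 = 3
x=45: ŷ = -4.5 + 2·45 = 85.5; e = 80.5 − 85.5 = -5
x=50: ŷ = -4.5 + 2·50 = 95.5; e = 96.5 − 95.5 = 1
x=55: ŷ = -4.5 + 2·55 = 105.5; e = 107.5 − 105.5 = 2
x=60: ŷ = -4.5 + 2·60 = 115.5; e = 112.5 − 115.5 = -3
x=65: ŷ = -4.5 + 2·65 = 125.5; e = 128.5 − 125.5 = 3
x=70: ŷ = -4.5 + 2·70 = 135.5; e = 134.5 − 135.5 = -1
Largest |e| is 5 at x = 45, residual -5.

e = -5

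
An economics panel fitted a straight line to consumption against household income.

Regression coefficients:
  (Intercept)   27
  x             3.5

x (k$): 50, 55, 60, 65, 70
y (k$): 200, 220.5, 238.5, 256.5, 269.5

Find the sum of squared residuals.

SSE = 17.5

x=50: ŷ = 27 + 3.5·50 = 202; r = 200 − 202 = -2
x=55: ŷ = 27 + 3.5·55 = 219.5; r = 220.5 − 219.5 = 1
x=60: ŷ = 27 + 3.5·60 = 237; r = 238.5 − 237 = 1.5
x=65: ŷ = 27 + 3.5·65 = 254.5; r = 256.5 − 254.5 = 2
x=70: ŷ = 27 + 3.5·70 = 272; r = 269.5 − 272 = -2.5
SSE = 4 + 1 + 2.25 + 4 + 6.25 = 17.5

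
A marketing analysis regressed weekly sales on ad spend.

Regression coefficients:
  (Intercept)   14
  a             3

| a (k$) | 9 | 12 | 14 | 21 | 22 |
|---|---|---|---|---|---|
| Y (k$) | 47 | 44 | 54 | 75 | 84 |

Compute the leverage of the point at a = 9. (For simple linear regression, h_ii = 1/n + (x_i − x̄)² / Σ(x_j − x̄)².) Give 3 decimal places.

h = 0.537

ā = (9 + 12 + 14 + 21 + 22)/5 = 15.6
Σ(a − ā)² = 43.56 + 12.96 + 2.56 + 29.16 + 40.96 = 129.2
h = 1/5 + (-6.6)²/129.2 = 0.2 + 0.337152 = 0.537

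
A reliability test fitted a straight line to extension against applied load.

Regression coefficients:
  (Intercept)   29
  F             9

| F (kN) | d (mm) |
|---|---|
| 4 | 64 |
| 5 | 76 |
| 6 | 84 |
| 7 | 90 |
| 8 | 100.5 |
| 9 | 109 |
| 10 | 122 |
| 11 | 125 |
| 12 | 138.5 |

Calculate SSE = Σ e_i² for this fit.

SSE = 31.5

F=4: d̂ = 29 + 9·4 = 65; e = 64 − 65 = -1
F=5: d̂ = 29 + 9·5 = 74; e = 76 − 74 = 2
F=6: d̂ = 29 + 9·6 = 83; e = 84 − 83 = 1
F=7: d̂ = 29 + 9·7 = 92; e = 90 − 92 = -2
F=8: d̂ = 29 + 9·8 = 101; e = 100.5 − 101 = -0.5
F=9: d̂ = 29 + 9·9 = 110; e = 109 − 110 = -1
F=10: d̂ = 29 + 9·10 = 119; e = 122 − 119 = 3
F=11: d̂ = 29 + 9·11 = 128; e = 125 − 128 = -3
F=12: d̂ = 29 + 9·12 = 137; e = 138.5 − 137 = 1.5
SSE = 1 + 4 + 1 + 4 + 0.25 + 1 + 9 + 9 + 2.25 = 31.5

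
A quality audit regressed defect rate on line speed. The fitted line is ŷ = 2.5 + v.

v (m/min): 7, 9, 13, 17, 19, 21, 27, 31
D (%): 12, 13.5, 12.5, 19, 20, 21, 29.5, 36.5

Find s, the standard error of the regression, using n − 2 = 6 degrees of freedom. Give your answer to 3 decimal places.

s = 2.483

v=7: ŷ = 2.5 + 7 = 9.5; r = 12 − 9.5 = 2.5
v=9: ŷ = 2.5 + 9 = 11.5; r = 13.5 − 11.5 = 2
v=13: ŷ = 2.5 + 13 = 15.5; r = 12.5 − 15.5 = -3
v=17: ŷ = 2.5 + 17 = 19.5; r = 19 − 19.5 = -0.5
v=19: ŷ = 2.5 + 19 = 21.5; r = 20 − 21.5 = -1.5
v=21: ŷ = 2.5 + 21 = 23.5; r = 21 − 23.5 = -2.5
v=27: ŷ = 2.5 + 27 = 29.5; r = 29.5 − 29.5 = 0
v=31: ŷ = 2.5 + 31 = 33.5; r = 36.5 − 33.5 = 3
SSE = 6.25 + 4 + 9 + 0.25 + 2.25 + 6.25 + 0 + 9 = 37
s = √(37/6) = √6.16667 ≈ 2.483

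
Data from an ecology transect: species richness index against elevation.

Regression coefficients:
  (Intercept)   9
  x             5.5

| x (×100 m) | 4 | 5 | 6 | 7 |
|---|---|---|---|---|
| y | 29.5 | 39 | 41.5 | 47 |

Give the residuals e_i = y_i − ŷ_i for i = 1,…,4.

x=4: ŷ = 9 + 5.5·4 = 31; e = 29.5 − 31 = -1.5
x=5: ŷ = 9 + 5.5·5 = 36.5; e = 39 − 36.5 = 2.5
x=6: ŷ = 9 + 5.5·6 = 42; e = 41.5 − 42 = -0.5
x=7: ŷ = 9 + 5.5·7 = 47.5; e = 47 − 47.5 = -0.5

-1.5, 2.5, -0.5, -0.5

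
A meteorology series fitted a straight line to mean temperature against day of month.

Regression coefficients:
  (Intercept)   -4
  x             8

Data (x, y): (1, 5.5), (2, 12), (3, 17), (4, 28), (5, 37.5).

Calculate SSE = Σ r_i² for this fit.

SSE = 13.5

x=1: ŷ = -4 + 8·1 = 4; r = 5.5 − 4 = 1.5
x=2: ŷ = -4 + 8·2 = 12; r = 12 − 12 = 0
x=3: ŷ = -4 + 8·3 = 20; r = 17 − 20 = -3
x=4: ŷ = -4 + 8·4 = 28; r = 28 − 28 = 0
x=5: ŷ = -4 + 8·5 = 36; r = 37.5 − 36 = 1.5
SSE = 2.25 + 0 + 9 + 0 + 2.25 = 13.5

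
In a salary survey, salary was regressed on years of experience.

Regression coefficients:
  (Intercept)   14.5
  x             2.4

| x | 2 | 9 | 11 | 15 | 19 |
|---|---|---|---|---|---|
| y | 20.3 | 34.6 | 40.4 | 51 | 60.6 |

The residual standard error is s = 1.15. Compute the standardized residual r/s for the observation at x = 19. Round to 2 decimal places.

ŷ = 14.5 + 2.4·19 = 60.1
r = 60.6 − 60.1 = 0.5
r/s = 0.5 / 1.15 = 0.43

0.43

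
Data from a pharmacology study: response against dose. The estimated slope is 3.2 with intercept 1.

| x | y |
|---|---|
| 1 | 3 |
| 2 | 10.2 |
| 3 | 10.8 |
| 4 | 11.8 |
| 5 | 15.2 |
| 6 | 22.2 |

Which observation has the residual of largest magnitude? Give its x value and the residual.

x = 2, r = 2.8

x=1: ŷ = 1 + 3.2·1 = 4.2; r = 3 − 4.2 = -1.2
x=2: ŷ = 1 + 3.2·2 = 7.4; r = 10.2 − 7.4 = 2.8
x=3: ŷ = 1 + 3.2·3 = 10.6; r = 10.8 − 10.6 = 0.2
x=4: ŷ = 1 + 3.2·4 = 13.8; r = 11.8 − 13.8 = -2
x=5: ŷ = 1 + 3.2·5 = 17; r = 15.2 − 17 = -1.8
x=6: ŷ = 1 + 3.2·6 = 20.2; r = 22.2 − 20.2 = 2
Largest |r| is 2.8 at x = 2, residual 2.8.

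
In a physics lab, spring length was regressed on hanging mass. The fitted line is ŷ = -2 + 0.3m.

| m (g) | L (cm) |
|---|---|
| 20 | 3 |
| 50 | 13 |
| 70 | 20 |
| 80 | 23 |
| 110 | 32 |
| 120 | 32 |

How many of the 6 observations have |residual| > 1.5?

m=20: ŷ = -2 + 0.3·20 = 4; e = 3 − 4 = -1
m=50: ŷ = -2 + 0.3·50 = 13; e = 13 − 13 = 0
m=70: ŷ = -2 + 0.3·70 = 19; e = 20 − 19 = 1
m=80: ŷ = -2 + 0.3·80 = 22; e = 23 − 22 = 1
m=110: ŷ = -2 + 0.3·110 = 31; e = 32 − 31 = 1
m=120: ŷ = -2 + 0.3·120 = 34; e = 32 − 34 = -2
|e| > 1.5: m=120 (|e|=2) → 1

1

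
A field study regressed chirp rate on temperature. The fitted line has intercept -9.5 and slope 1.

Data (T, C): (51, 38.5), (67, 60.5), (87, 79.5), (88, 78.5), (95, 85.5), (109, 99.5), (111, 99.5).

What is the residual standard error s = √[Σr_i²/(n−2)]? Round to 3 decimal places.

s = 2.280

T=51: Ĉ = -9.5 + 51 = 41.5; r = 38.5 − 41.5 = -3
T=67: Ĉ = -9.5 + 67 = 57.5; r = 60.5 − 57.5 = 3
T=87: Ĉ = -9.5 + 87 = 77.5; r = 79.5 − 77.5 = 2
T=88: Ĉ = -9.5 + 88 = 78.5; r = 78.5 − 78.5 = 0
T=95: Ĉ = -9.5 + 95 = 85.5; r = 85.5 − 85.5 = 0
T=109: Ĉ = -9.5 + 109 = 99.5; r = 99.5 − 99.5 = 0
T=111: Ĉ = -9.5 + 111 = 101.5; r = 99.5 − 101.5 = -2
SSE = 9 + 9 + 4 + 0 + 0 + 0 + 4 = 26
s = √(26/5) = √5.2 ≈ 2.280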